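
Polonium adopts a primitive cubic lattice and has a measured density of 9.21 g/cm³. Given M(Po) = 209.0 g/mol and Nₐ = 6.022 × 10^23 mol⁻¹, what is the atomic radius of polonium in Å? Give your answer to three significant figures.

1.68 Å

For a simple cubic cell (Z = 1), a³ = Z·M/(N_A·ρ) = 1 × 209.0 / (6.022 × 10²³ × 9.210) = 3.768 × 10^-23 cm³, so a = 3.353 × 10^-8 cm = 3.353 Å.
Atoms touch along the cell edge, so a = 2r, so r = 0.5000 × a = 1.68 Å.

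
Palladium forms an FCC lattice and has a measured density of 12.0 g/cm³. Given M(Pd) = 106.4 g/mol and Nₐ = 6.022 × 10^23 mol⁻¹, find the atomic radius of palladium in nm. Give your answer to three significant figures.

For an FCC cell (Z = 4), a³ = Z·M/(N_A·ρ) = 4 × 106.4 / (6.022 × 10²³ × 12.00) = 5.890 × 10^-23 cm³, so a = 3.891 × 10^-8 cm = 0.3891 nm.
Atoms touch along the face diagonal, so √2·a = 4r, so r = 0.3536 × a = 0.138 nm.

0.138 nm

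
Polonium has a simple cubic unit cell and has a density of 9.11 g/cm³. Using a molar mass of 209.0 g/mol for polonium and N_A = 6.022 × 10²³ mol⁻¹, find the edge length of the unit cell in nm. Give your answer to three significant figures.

0.336 nm

With Z = 1 atom per simple cubic cell, a³ = Z·M/(N_A·ρ) = 1 × 209.0 / (6.022 × 10²³ × 9.110 g/cm³) = 3.810 × 10^-23 cm³.
a = (3.810 × 10^-23)^(1/3) = 3.365 × 10^-8 cm = 0.336 nm.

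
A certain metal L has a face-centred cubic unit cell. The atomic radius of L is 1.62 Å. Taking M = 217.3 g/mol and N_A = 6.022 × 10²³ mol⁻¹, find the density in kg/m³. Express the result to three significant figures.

15000 kg/m³

In an FCC lattice, atoms touch along the face diagonal, so √2·a = 4r, giving a = 4.582 Å = 4.582 × 10^-8 cm.
With Z = 4, ρ = Z·M/(N_A·a³) = 4 × 217.3 / (6.022 × 10²³ × 9.620 × 10^-23) = 15.00 g/cm³ = 15000 kg/m³.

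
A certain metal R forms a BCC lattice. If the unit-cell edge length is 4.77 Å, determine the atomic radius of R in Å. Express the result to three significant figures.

In a BCC lattice, atoms touch along the body diagonal, so √3·a = 4r.
r = √3·a/4 = 1.7321 × 4.77 / 4 = 2.07 Å.

2.07 Å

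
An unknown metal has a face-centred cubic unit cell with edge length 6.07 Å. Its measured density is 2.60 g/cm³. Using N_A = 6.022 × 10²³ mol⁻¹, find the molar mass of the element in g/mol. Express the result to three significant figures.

An FCC cell has Z = 4 atoms; a = 6.070 × 10^-8 cm.
M = ρ·N_A·a³/Z = 2.60 × 6.022 × 10²³ × 2.236 × 10^-22 / 4 = 87.5 g/mol.

87.5 g/mol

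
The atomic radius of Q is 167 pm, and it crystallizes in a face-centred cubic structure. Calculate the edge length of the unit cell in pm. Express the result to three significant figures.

In an FCC lattice, atoms touch along the face diagonal, so √2·a = 4r.
a = 4r/√2 = 4 × 167 / 1.4142 = 472 pm.

472 pm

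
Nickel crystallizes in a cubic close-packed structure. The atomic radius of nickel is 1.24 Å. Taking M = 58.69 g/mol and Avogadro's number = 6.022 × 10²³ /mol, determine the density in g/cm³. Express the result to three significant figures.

9.04 g/cm³

In an FCC lattice, atoms touch along the face diagonal, so √2·a = 4r, giving a = 3.507 Å = 3.507 × 10^-8 cm.
With Z = 4, ρ = Z·M/(N_A·a³) = 4 × 58.69 / (6.022 × 10²³ × 4.314 × 10^-23) = 9.036 g/cm³.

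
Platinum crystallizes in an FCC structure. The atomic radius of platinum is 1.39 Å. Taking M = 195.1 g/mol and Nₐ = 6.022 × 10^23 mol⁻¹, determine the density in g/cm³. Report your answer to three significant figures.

21.3 g/cm³

In an FCC lattice, atoms touch along the face diagonal, so √2·a = 4r, giving a = 3.932 Å = 3.932 × 10^-8 cm.
With Z = 4, ρ = Z·M/(N_A·a³) = 4 × 195.1 / (6.022 × 10²³ × 6.077 × 10^-23) = 21.33 g/cm³.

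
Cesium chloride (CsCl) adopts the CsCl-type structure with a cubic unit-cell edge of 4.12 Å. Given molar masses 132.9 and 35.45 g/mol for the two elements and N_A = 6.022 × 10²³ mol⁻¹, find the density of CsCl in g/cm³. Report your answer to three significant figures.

The CsCl-type structure contains Z = 1 formula unit per cell; M(CsCl) = 132.9 + 35.45 = 168.35 g/mol.
a³ = (4.120 × 10^-8 cm)³ = 6.993 × 10^-23 cm³.
ρ = 1 × 168.35 / (6.022 × 10²³ × 6.993 × 10^-23) = 3.997 g/cm³.

4.00 g/cm³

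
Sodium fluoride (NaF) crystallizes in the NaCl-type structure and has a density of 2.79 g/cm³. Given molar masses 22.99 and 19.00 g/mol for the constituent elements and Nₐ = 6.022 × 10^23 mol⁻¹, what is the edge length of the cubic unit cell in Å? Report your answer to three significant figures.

4.64 Å

M(NaF) = 41.99 g/mol; Z = 4 formula units per cell.
a³ = Z·M/(N_A·ρ) = 4 × 41.99 / (6.022 × 10²³ × 2.79) = 9.997 × 10^-23 cm³, so a = 4.641 × 10^-8 cm = 4.64 Å.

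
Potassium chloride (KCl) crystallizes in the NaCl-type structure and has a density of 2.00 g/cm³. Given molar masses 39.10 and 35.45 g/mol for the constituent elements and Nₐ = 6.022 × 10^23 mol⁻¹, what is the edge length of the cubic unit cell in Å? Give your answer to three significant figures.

M(KCl) = 74.55 g/mol; Z = 4 formula units per cell.
a³ = Z·M/(N_A·ρ) = 4 × 74.55 / (6.022 × 10²³ × 2.00) = 2.476 × 10^-22 cm³, so a = 6.279 × 10^-8 cm = 6.28 Å.

6.28 Å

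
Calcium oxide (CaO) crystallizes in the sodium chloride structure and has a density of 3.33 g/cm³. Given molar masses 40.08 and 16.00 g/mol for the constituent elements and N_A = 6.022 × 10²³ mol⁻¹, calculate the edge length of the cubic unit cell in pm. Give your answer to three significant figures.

M(CaO) = 56.08 g/mol; Z = 4 formula units per cell.
a³ = Z·M/(N_A·ρ) = 4 × 56.08 / (6.022 × 10²³ × 3.33) = 1.119 × 10^-22 cm³, so a = 4.818 × 10^-8 cm = 482 pm.

482 pm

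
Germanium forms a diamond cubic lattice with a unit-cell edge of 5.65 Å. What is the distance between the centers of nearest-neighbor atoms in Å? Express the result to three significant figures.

In a diamond cubic structure, nearest neighbors lie along the body diagonal with √3·a = 8r; the nearest-neighbor distance equals 2r = 0.4330·a.
d = 0.4330 × 5.65 = 2.45 Å.

2.45 Å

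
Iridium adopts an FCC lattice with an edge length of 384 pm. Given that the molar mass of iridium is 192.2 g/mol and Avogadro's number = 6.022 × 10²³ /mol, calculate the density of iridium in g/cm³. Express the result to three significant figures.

An FCC unit cell contains Z = 4 atoms.
Cell volume: a³ = (384 pm)³ = (3.840 × 10^-8 cm)³ = 5.662 × 10^-23 cm³.
ρ = Z·M/(N_A·a³) = 4 × 192.2 / (6.022 × 10²³ × 5.662 × 10^-23) = 22.55 g/cm³.

22.5 g/cm³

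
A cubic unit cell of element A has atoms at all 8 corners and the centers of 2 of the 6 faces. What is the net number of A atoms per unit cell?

Corner atoms are shared by 8 cells (1/8 each), face atoms by 2 (1/2 each).
Net atoms = 8 × 1/8 + 2 × 1/2 = 1 + 1 = 2.

2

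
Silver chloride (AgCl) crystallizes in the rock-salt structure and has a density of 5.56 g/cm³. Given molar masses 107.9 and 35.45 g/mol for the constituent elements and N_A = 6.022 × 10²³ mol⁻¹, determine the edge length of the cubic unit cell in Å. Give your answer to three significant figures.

5.55 Å

M(AgCl) = 143.35 g/mol; Z = 4 formula units per cell.
a³ = Z·M/(N_A·ρ) = 4 × 143.35 / (6.022 × 10²³ × 5.56) = 1.713 × 10^-22 cm³, so a = 5.553 × 10^-8 cm = 5.55 Å.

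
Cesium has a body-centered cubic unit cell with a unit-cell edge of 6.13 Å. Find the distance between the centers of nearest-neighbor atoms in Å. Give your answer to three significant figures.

In a BCC structure, atoms touch along the body diagonal, so √3·a = 4r; the nearest-neighbor distance equals 2r = 0.8660·a.
d = 0.8660 × 6.13 = 5.31 Å.

5.31 Å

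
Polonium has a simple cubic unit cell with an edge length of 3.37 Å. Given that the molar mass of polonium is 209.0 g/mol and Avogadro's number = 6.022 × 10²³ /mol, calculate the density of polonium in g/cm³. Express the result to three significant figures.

9.07 g/cm³

A simple cubic unit cell contains Z = 1 atom.
Cell volume: a³ = (3.37 Å)³ = (3.370 × 10^-8 cm)³ = 3.827 × 10^-23 cm³.
ρ = Z·M/(N_A·a³) = 1 × 209.0 / (6.022 × 10²³ × 3.827 × 10^-23) = 9.068 g/cm³.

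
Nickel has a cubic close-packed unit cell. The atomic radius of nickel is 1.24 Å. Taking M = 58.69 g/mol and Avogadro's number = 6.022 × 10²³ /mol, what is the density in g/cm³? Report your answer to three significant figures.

9.04 g/cm³

In an FCC lattice, atoms touch along the face diagonal, so √2·a = 4r, giving a = 3.507 Å = 3.507 × 10^-8 cm.
With Z = 4, ρ = Z·M/(N_A·a³) = 4 × 58.69 / (6.022 × 10²³ × 4.314 × 10^-23) = 9.036 g/cm³.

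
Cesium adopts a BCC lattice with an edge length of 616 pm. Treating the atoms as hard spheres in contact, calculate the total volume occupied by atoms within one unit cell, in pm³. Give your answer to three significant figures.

1.59 × 10^8 pm³

In a BCC lattice atoms touch along the body diagonal, so √3·a = 4r, so r = 0.4330a = 266.7 pm.
V_atoms = Z × (4/3)πr³ = 2 × (4/3)π × (266.7)³ = 1.59 × 10^8 pm³.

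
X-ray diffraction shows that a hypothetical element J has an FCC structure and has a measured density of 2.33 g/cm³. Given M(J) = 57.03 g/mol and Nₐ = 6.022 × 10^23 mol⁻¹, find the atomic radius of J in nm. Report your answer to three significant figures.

For an FCC cell (Z = 4), a³ = Z·M/(N_A·ρ) = 4 × 57.03 / (6.022 × 10²³ × 2.330) = 1.626 × 10^-22 cm³, so a = 5.458 × 10^-8 cm = 0.5458 nm.
Atoms touch along the face diagonal, so √2·a = 4r, so r = 0.3536 × a = 0.193 nm.

0.193 nm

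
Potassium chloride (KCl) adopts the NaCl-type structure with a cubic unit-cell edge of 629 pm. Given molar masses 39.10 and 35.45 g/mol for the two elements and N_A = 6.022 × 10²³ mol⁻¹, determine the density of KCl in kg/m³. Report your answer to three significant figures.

1990 kg/m³

The NaCl-type structure contains Z = 4 formula units per cell; M(KCl) = 39.10 + 35.45 = 74.55 g/mol.
a³ = (6.290 × 10^-8 cm)³ = 2.489 × 10^-22 cm³.
ρ = 4 × 74.55 / (6.022 × 10²³ × 2.489 × 10^-22) = 1.990 g/cm³ = 1990 kg/m³.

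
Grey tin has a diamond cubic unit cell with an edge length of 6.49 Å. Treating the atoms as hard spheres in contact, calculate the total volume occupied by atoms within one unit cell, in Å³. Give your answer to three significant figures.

In a diamond cubic lattice nearest neighbors lie along the body diagonal with √3·a = 8r, so r = 0.2165a = 1.405 Å.
V_atoms = Z × (4/3)πr³ = 8 × (4/3)π × (1.405)³ = 93.0 Å³.

93.0 Å³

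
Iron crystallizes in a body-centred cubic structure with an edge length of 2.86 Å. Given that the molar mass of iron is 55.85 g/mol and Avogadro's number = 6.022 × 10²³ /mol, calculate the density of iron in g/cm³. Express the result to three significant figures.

7.93 g/cm³

A BCC unit cell contains Z = 2 atoms.
Cell volume: a³ = (2.86 Å)³ = (2.860 × 10^-8 cm)³ = 2.339 × 10^-23 cm³.
ρ = Z·M/(N_A·a³) = 2 × 55.85 / (6.022 × 10²³ × 2.339 × 10^-23) = 7.929 g/cm³.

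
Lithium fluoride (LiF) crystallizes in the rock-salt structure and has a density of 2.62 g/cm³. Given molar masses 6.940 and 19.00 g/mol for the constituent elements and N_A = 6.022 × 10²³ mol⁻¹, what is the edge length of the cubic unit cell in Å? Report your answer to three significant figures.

M(LiF) = 25.94 g/mol; Z = 4 formula units per cell.
a³ = Z·M/(N_A·ρ) = 4 × 25.94 / (6.022 × 10²³ × 2.62) = 6.576 × 10^-23 cm³, so a = 4.036 × 10^-8 cm = 4.04 Å.

4.04 Å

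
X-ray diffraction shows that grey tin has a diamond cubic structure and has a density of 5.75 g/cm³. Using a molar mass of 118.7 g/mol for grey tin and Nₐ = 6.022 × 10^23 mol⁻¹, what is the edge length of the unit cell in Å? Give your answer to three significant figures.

6.50 Å

With Z = 8 atoms per diamond cubic cell, a³ = Z·M/(N_A·ρ) = 8 × 118.7 / (6.022 × 10²³ × 5.750 g/cm³) = 2.742 × 10^-22 cm³.
a = (2.742 × 10^-22)^(1/3) = 6.497 × 10^-8 cm = 6.50 Å.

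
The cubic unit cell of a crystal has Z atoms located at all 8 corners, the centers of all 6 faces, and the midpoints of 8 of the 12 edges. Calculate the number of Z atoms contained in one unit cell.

Corner atoms are shared by 8 cells (1/8 each), face atoms by 2 (1/2 each), edge atoms by 4 (1/4 each).
Net atoms = 8 × 1/8 + 6 × 1/2 + 8 × 1/4 = 1 + 3 + 2 = 6.

6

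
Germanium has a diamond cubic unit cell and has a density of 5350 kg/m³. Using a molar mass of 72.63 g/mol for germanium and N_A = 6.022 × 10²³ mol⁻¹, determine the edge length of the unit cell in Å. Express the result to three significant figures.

5.65 Å

With Z = 8 atoms per diamond cubic cell, a³ = Z·M/(N_A·ρ) = 8 × 72.63 / (6.022 × 10²³ × 5.350 g/cm³) = 1.803 × 10^-22 cm³.
a = (1.803 × 10^-22)^(1/3) = 5.650 × 10^-8 cm = 5.65 Å.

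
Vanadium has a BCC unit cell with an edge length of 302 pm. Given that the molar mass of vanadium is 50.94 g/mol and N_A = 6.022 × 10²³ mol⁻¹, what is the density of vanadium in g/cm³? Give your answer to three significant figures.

A BCC unit cell contains Z = 2 atoms.
Cell volume: a³ = (302 pm)³ = (3.020 × 10^-8 cm)³ = 2.754 × 10^-23 cm³.
ρ = Z·M/(N_A·a³) = 2 × 50.94 / (6.022 × 10²³ × 2.754 × 10^-23) = 6.142 g/cm³.

6.14 g/cm³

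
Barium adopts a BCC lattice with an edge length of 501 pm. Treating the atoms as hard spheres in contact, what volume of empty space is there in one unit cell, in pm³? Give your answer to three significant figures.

In a BCC lattice atoms touch along the body diagonal, so √3·a = 4r, so r = 0.4330a = 216.9 pm.
V_cell = a³ = 1.258 × 10^8 pm³; V_atoms = 2 × (4/3)πr³ = 8.553 × 10^7 pm³.
Empty space = 1.258 × 10^8 − 8.553 × 10^7 = 4.02 × 10^7 pm³.

4.02 × 10^7 pm³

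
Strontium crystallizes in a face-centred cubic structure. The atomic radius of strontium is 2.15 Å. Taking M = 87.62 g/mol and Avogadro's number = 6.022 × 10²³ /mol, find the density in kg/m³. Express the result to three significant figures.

In an FCC lattice, atoms touch along the face diagonal, so √2·a = 4r, giving a = 6.081 Å = 6.081 × 10^-8 cm.
With Z = 4, ρ = Z·M/(N_A·a³) = 4 × 87.62 / (6.022 × 10²³ × 2.249 × 10^-22) = 2.588 g/cm³ = 2590 kg/m³.

2590 kg/m³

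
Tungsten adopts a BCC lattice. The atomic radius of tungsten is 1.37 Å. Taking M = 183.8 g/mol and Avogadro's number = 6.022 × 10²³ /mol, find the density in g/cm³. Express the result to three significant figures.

In a BCC lattice, atoms touch along the body diagonal, so √3·a = 4r, giving a = 3.164 Å = 3.164 × 10^-8 cm.
With Z = 2, ρ = Z·M/(N_A·a³) = 2 × 183.8 / (6.022 × 10²³ × 3.167 × 10^-23) = 19.27 g/cm³.

19.3 g/cm³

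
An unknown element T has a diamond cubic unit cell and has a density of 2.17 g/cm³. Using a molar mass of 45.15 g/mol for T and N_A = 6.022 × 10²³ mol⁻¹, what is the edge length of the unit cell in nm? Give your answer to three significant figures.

With Z = 8 atoms per diamond cubic cell, a³ = Z·M/(N_A·ρ) = 8 × 45.15 / (6.022 × 10²³ × 2.170 g/cm³) = 2.764 × 10^-22 cm³.
a = (2.764 × 10^-22)^(1/3) = 6.514 × 10^-8 cm = 0.651 nm.

0.651 nm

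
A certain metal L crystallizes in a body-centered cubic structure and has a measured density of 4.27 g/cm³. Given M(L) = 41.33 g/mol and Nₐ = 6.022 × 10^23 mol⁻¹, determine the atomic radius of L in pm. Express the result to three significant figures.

For a BCC cell (Z = 2), a³ = Z·M/(N_A·ρ) = 2 × 41.33 / (6.022 × 10²³ × 4.270) = 3.215 × 10^-23 cm³, so a = 3.180 × 10^-8 cm = 318.0 pm.
Atoms touch along the body diagonal, so √3·a = 4r, so r = 0.4330 × a = 138 pm.

138 pm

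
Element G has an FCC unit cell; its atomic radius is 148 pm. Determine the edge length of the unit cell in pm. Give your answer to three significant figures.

In an FCC lattice, atoms touch along the face diagonal, so √2·a = 4r.
a = 4r/√2 = 4 × 148 / 1.4142 = 419 pm.

419 pm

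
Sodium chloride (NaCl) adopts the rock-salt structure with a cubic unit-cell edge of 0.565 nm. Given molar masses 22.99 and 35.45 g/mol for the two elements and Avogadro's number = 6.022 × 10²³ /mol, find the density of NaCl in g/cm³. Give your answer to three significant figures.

The rock-salt structure contains Z = 4 formula units per cell; M(NaCl) = 22.99 + 35.45 = 58.44 g/mol.
a³ = (5.650 × 10^-8 cm)³ = 1.804 × 10^-22 cm³.
ρ = 4 × 58.44 / (6.022 × 10²³ × 1.804 × 10^-22) = 2.152 g/cm³.

2.15 g/cm³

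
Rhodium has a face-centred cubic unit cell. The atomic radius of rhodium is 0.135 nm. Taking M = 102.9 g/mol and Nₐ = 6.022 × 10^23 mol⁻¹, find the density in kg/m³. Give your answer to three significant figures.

In an FCC lattice, atoms touch along the face diagonal, so √2·a = 4r, giving a = 0.3818 nm = 3.818 × 10^-8 cm.
With Z = 4, ρ = Z·M/(N_A·a³) = 4 × 102.9 / (6.022 × 10²³ × 5.567 × 10^-23) = 12.28 g/cm³ = 12300 kg/m³.

12300 kg/m³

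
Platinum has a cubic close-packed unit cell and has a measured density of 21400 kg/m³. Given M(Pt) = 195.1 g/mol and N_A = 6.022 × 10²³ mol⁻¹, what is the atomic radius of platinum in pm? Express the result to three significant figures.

139 pm

For an FCC cell (Z = 4), a³ = Z·M/(N_A·ρ) = 4 × 195.1 / (6.022 × 10²³ × 21.40) = 6.056 × 10^-23 cm³, so a = 3.927 × 10^-8 cm = 392.7 pm.
Atoms touch along the face diagonal, so √2·a = 4r, so r = 0.3536 × a = 139 pm.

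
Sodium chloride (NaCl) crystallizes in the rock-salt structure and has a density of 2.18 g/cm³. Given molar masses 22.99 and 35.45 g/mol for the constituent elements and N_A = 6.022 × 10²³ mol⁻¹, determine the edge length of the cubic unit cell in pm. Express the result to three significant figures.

563 pm

M(NaCl) = 58.44 g/mol; Z = 4 formula units per cell.
a³ = Z·M/(N_A·ρ) = 4 × 58.44 / (6.022 × 10²³ × 2.18) = 1.781 × 10^-22 cm³, so a = 5.626 × 10^-8 cm = 563 pm.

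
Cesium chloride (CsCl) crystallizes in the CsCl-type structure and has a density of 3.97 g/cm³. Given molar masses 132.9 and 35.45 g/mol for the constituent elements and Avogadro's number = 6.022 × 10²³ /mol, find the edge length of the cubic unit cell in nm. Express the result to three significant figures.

0.413 nm

M(CsCl) = 168.35 g/mol; Z = 1 formula unit per cell.
a³ = Z·M/(N_A·ρ) = 1 × 168.35 / (6.022 × 10²³ × 3.97) = 7.042 × 10^-23 cm³, so a = 4.129 × 10^-8 cm = 0.413 nm.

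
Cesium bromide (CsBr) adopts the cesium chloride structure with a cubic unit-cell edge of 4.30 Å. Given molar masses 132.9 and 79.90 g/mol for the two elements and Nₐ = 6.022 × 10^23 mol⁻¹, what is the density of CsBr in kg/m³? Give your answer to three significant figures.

4440 kg/m³

The cesium chloride structure contains Z = 1 formula unit per cell; M(CsBr) = 132.9 + 79.90 = 212.8 g/mol.
a³ = (4.300 × 10^-8 cm)³ = 7.951 × 10^-23 cm³.
ρ = 1 × 212.8 / (6.022 × 10²³ × 7.951 × 10^-23) = 4.445 g/cm³ = 4440 kg/m³.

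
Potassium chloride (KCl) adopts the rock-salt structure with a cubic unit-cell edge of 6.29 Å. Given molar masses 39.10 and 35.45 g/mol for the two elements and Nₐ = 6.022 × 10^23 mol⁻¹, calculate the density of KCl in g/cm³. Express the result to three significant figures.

1.99 g/cm³

The rock-salt structure contains Z = 4 formula units per cell; M(KCl) = 39.10 + 35.45 = 74.55 g/mol.
a³ = (6.290 × 10^-8 cm)³ = 2.489 × 10^-22 cm³.
ρ = 4 × 74.55 / (6.022 × 10²³ × 2.489 × 10^-22) = 1.990 g/cm³.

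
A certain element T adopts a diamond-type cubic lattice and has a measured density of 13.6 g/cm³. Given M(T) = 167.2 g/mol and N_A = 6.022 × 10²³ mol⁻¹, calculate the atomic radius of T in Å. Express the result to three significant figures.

For a diamond cubic cell (Z = 8), a³ = Z·M/(N_A·ρ) = 8 × 167.2 / (6.022 × 10²³ × 13.60) = 1.633 × 10^-22 cm³, so a = 5.466 × 10^-8 cm = 5.466 Å.
Nearest neighbors lie along the body diagonal with √3·a = 8r, so r = 0.2165 × a = 1.18 Å.

1.18 Å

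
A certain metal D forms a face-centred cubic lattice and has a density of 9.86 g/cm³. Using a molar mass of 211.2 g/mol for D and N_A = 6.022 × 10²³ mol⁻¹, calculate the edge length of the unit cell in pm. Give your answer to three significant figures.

With Z = 4 atoms per FCC cell, a³ = Z·M/(N_A·ρ) = 4 × 211.2 / (6.022 × 10²³ × 9.860 g/cm³) = 1.423 × 10^-22 cm³.
a = (1.423 × 10^-22)^(1/3) = 5.220 × 10^-8 cm = 522 pm.

522 pm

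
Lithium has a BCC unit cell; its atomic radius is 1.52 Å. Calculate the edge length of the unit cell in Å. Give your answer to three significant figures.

3.51 Å

In a BCC lattice, atoms touch along the body diagonal, so √3·a = 4r.
a = 4r/√3 = 4 × 1.52 / 1.7321 = 3.51 Å.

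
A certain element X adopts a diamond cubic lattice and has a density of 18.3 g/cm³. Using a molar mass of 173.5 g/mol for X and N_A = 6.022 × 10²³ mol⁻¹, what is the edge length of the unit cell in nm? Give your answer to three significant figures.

0.501 nm

With Z = 8 atoms per diamond cubic cell, a³ = Z·M/(N_A·ρ) = 8 × 173.5 / (6.022 × 10²³ × 18.30 g/cm³) = 1.259 × 10^-22 cm³.
a = (1.259 × 10^-22)^(1/3) = 5.013 × 10^-8 cm = 0.501 nm.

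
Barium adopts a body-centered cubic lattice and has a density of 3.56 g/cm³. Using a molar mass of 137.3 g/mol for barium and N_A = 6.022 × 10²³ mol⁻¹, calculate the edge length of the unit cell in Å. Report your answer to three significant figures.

5.04 Å

With Z = 2 atoms per BCC cell, a³ = Z·M/(N_A·ρ) = 2 × 137.3 / (6.022 × 10²³ × 3.560 g/cm³) = 1.281 × 10^-22 cm³.
a = (1.281 × 10^-22)^(1/3) = 5.041 × 10^-8 cm = 5.04 Å.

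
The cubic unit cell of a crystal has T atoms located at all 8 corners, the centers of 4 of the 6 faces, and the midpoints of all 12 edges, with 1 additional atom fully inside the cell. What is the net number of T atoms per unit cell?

Corner atoms are shared by 8 cells (1/8 each), face atoms by 2 (1/2 each), edge atoms by 4 (1/4 each), interior atoms are unshared.
Net atoms = 8 × 1/8 + 4 × 1/2 + 12 × 1/4 + 1 = 1 + 2 + 3 + 1 = 7.

7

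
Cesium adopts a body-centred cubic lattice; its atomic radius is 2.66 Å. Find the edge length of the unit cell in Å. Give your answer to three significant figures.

In a BCC lattice, atoms touch along the body diagonal, so √3·a = 4r.
a = 4r/√3 = 4 × 2.66 / 1.7321 = 6.14 Å.

6.14 Å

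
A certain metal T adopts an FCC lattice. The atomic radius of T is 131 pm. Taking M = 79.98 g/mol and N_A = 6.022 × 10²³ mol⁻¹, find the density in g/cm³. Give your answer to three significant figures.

In an FCC lattice, atoms touch along the face diagonal, so √2·a = 4r, giving a = 370.5 pm = 3.705 × 10^-8 cm.
With Z = 4, ρ = Z·M/(N_A·a³) = 4 × 79.98 / (6.022 × 10²³ × 5.087 × 10^-23) = 10.44 g/cm³.

10.4 g/cm³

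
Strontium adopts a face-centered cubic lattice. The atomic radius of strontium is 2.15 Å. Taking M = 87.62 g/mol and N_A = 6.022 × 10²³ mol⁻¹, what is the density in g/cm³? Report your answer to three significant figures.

2.59 g/cm³

In an FCC lattice, atoms touch along the face diagonal, so √2·a = 4r, giving a = 6.081 Å = 6.081 × 10^-8 cm.
With Z = 4, ρ = Z·M/(N_A·a³) = 4 × 87.62 / (6.022 × 10²³ × 2.249 × 10^-22) = 2.588 g/cm³.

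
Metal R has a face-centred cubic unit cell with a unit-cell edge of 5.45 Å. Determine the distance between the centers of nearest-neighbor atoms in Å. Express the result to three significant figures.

3.85 Å

In an FCC structure, atoms touch along the face diagonal, so √2·a = 4r; the nearest-neighbor distance equals 2r = 0.7071·a.
d = 0.7071 × 5.45 = 3.85 Å.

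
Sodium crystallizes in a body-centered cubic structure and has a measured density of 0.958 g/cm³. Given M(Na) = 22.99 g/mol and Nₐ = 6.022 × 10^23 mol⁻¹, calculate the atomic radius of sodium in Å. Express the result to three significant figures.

For a BCC cell (Z = 2), a³ = Z·M/(N_A·ρ) = 2 × 22.99 / (6.022 × 10²³ × 0.9580) = 7.970 × 10^-23 cm³, so a = 4.303 × 10^-8 cm = 4.303 Å.
Atoms touch along the body diagonal, so √3·a = 4r, so r = 0.4330 × a = 1.86 Å.

1.86 Å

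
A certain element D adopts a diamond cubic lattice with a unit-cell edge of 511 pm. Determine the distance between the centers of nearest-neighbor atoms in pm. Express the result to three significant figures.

In a diamond cubic structure, nearest neighbors lie along the body diagonal with √3·a = 8r; the nearest-neighbor distance equals 2r = 0.4330·a.
d = 0.4330 × 511 = 221 pm.

221 pm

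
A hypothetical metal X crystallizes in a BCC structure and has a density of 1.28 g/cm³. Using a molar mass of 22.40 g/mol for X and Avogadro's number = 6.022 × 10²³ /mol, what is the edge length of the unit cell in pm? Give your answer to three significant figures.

387 pm

With Z = 2 atoms per BCC cell, a³ = Z·M/(N_A·ρ) = 2 × 22.40 / (6.022 × 10²³ × 1.280 g/cm³) = 5.812 × 10^-23 cm³.
a = (5.812 × 10^-23)^(1/3) = 3.874 × 10^-8 cm = 387 pm.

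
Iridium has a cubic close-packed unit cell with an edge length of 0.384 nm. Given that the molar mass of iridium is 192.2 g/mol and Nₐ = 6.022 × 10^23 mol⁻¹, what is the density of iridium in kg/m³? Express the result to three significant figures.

An FCC unit cell contains Z = 4 atoms.
Cell volume: a³ = (0.384 nm)³ = (3.840 × 10^-8 cm)³ = 5.662 × 10^-23 cm³.
ρ = Z·M/(N_A·a³) = 4 × 192.2 / (6.022 × 10²³ × 5.662 × 10^-23) = 22.55 g/cm³ = 22500 kg/m³.

22500 kg/m³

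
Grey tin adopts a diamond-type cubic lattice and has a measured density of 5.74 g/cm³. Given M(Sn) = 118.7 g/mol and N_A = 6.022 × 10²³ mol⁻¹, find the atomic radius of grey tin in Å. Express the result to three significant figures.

For a diamond cubic cell (Z = 8), a³ = Z·M/(N_A·ρ) = 8 × 118.7 / (6.022 × 10²³ × 5.740) = 2.747 × 10^-22 cm³, so a = 6.501 × 10^-8 cm = 6.501 Å.
Nearest neighbors lie along the body diagonal with √3·a = 8r, so r = 0.2165 × a = 1.41 Å.

1.41 Å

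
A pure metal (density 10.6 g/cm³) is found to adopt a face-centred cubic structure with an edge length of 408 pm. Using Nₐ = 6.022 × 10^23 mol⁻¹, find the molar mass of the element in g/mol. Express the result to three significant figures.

An FCC cell has Z = 4 atoms; a = 4.080 × 10^-8 cm.
M = ρ·N_A·a³/Z = 10.6 × 6.022 × 10²³ × 6.792 × 10^-23 / 4 = 108 g/mol.

108 g/mol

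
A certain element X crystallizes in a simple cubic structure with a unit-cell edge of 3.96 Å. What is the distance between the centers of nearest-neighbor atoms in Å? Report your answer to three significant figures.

3.96 Å

In a simple cubic structure, atoms touch along the cell edge, so a = 2r; the nearest-neighbor distance equals 2r = 1.000·a.
d = 1.000 × 3.96 = 3.96 Å.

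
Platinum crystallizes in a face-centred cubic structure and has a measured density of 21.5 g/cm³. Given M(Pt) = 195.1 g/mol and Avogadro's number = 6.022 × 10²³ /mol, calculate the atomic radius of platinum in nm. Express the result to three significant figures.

For an FCC cell (Z = 4), a³ = Z·M/(N_A·ρ) = 4 × 195.1 / (6.022 × 10²³ × 21.50) = 6.028 × 10^-23 cm³, so a = 3.921 × 10^-8 cm = 0.3921 nm.
Atoms touch along the face diagonal, so √2·a = 4r, so r = 0.3536 × a = 0.139 nm.

0.139 nm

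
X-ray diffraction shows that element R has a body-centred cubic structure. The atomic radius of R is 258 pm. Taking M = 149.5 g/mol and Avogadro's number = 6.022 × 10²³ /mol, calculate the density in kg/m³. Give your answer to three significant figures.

In a BCC lattice, atoms touch along the body diagonal, so √3·a = 4r, giving a = 595.8 pm = 5.958 × 10^-8 cm.
With Z = 2, ρ = Z·M/(N_A·a³) = 2 × 149.5 / (6.022 × 10²³ × 2.115 × 10^-22) = 2.347 g/cm³ = 2350 kg/m³.

2350 kg/m³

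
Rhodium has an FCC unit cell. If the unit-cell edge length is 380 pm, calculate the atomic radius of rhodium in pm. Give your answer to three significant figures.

In an FCC lattice, atoms touch along the face diagonal, so √2·a = 4r.
r = √2·a/4 = 1.4142 × 380 / 4 = 134 pm.

134 pm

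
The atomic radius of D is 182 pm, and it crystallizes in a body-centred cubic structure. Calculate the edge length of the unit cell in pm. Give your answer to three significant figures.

In a BCC lattice, atoms touch along the body diagonal, so √3·a = 4r.
a = 4r/√3 = 4 × 182 / 1.7321 = 420 pm.

420 pm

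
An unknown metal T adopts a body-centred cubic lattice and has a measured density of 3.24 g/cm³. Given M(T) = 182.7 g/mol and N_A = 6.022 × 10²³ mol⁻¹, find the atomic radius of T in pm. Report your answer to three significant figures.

248 pm

For a BCC cell (Z = 2), a³ = Z·M/(N_A·ρ) = 2 × 182.7 / (6.022 × 10²³ × 3.240) = 1.873 × 10^-22 cm³, so a = 5.721 × 10^-8 cm = 572.1 pm.
Atoms touch along the body diagonal, so √3·a = 4r, so r = 0.4330 × a = 248 pm.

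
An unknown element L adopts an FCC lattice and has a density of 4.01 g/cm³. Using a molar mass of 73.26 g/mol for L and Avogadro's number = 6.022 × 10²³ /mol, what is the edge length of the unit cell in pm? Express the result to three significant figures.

495 pm

With Z = 4 atoms per FCC cell, a³ = Z·M/(N_A·ρ) = 4 × 73.26 / (6.022 × 10²³ × 4.010 g/cm³) = 1.214 × 10^-22 cm³.
a = (1.214 × 10^-22)^(1/3) = 4.951 × 10^-8 cm = 495 pm.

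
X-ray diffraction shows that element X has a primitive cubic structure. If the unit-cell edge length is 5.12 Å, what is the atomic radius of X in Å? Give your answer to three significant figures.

2.56 Å

In a simple cubic lattice, atoms touch along the cell edge, so a = 2r.
r = a/2 = 5.12/2 = 2.56 Å.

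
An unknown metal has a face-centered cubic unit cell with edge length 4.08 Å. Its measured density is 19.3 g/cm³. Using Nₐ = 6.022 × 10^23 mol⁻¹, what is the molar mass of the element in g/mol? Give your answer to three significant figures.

An FCC cell has Z = 4 atoms; a = 4.080 × 10^-8 cm.
M = ρ·N_A·a³/Z = 19.3 × 6.022 × 10²³ × 6.792 × 10^-23 / 4 = 197 g/mol.

197 g/mol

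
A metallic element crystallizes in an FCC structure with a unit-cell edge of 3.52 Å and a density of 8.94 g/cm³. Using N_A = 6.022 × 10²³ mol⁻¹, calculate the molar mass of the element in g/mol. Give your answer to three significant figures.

58.7 g/mol

An FCC cell has Z = 4 atoms; a = 3.520 × 10^-8 cm.
M = ρ·N_A·a³/Z = 8.94 × 6.022 × 10²³ × 4.361 × 10^-23 / 4 = 58.7 g/mol.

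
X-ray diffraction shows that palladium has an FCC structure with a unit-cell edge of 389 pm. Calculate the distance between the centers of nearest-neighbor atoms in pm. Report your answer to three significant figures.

In an FCC structure, atoms touch along the face diagonal, so √2·a = 4r; the nearest-neighbor distance equals 2r = 0.7071·a.
d = 0.7071 × 389 = 275 pm.

275 pm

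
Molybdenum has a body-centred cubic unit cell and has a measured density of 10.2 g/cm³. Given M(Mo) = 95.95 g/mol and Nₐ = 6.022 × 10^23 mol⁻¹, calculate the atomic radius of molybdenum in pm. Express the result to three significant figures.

136 pm

For a BCC cell (Z = 2), a³ = Z·M/(N_A·ρ) = 2 × 95.95 / (6.022 × 10²³ × 10.20) = 3.124 × 10^-23 cm³, so a = 3.150 × 10^-8 cm = 315.0 pm.
Atoms touch along the body diagonal, so √3·a = 4r, so r = 0.4330 × a = 136 pm.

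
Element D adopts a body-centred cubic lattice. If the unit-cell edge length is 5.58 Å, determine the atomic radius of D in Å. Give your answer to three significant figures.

In a BCC lattice, atoms touch along the body diagonal, so √3·a = 4r.
r = √3·a/4 = 1.7321 × 5.58 / 4 = 2.42 Å.

2.42 Å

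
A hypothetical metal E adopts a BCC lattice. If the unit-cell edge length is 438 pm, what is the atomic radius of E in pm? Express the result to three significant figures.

In a BCC lattice, atoms touch along the body diagonal, so √3·a = 4r.
r = √3·a/4 = 1.7321 × 438 / 4 = 190 pm.

190 pm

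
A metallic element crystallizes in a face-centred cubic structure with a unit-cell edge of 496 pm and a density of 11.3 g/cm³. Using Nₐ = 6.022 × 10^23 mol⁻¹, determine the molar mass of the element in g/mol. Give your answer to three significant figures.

An FCC cell has Z = 4 atoms; a = 4.960 × 10^-8 cm.
M = ρ·N_A·a³/Z = 11.3 × 6.022 × 10²³ × 1.220 × 10^-22 / 4 = 208 g/mol.

208 g/mol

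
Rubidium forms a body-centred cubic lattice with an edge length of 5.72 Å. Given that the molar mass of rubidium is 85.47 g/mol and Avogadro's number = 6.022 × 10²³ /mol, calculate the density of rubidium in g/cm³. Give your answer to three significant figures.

A BCC unit cell contains Z = 2 atoms.
Cell volume: a³ = (5.72 Å)³ = (5.720 × 10^-8 cm)³ = 1.871 × 10^-22 cm³.
ρ = Z·M/(N_A·a³) = 2 × 85.47 / (6.022 × 10²³ × 1.871 × 10^-22) = 1.517 g/cm³.

1.52 g/cm³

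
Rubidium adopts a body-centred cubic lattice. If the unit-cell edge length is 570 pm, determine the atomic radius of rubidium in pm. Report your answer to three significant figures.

247 pm

In a BCC lattice, atoms touch along the body diagonal, so √3·a = 4r.
r = √3·a/4 = 1.7321 × 570 / 4 = 247 pm.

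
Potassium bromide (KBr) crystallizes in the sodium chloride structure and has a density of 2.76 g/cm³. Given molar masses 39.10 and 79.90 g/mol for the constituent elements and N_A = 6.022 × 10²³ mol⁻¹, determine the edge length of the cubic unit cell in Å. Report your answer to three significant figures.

M(KBr) = 119.0 g/mol; Z = 4 formula units per cell.
a³ = Z·M/(N_A·ρ) = 4 × 119.0 / (6.022 × 10²³ × 2.76) = 2.864 × 10^-22 cm³, so a = 6.592 × 10^-8 cm = 6.59 Å.

6.59 Å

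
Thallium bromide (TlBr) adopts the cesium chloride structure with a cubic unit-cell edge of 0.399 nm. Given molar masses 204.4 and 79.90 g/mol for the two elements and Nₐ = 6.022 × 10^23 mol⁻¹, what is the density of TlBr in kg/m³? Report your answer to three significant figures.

The cesium chloride structure contains Z = 1 formula unit per cell; M(TlBr) = 204.4 + 79.90 = 284.3 g/mol.
a³ = (3.990 × 10^-8 cm)³ = 6.352 × 10^-23 cm³.
ρ = 1 × 284.3 / (6.022 × 10²³ × 6.352 × 10^-23) = 7.432 g/cm³ = 7430 kg/m³.

7430 kg/m³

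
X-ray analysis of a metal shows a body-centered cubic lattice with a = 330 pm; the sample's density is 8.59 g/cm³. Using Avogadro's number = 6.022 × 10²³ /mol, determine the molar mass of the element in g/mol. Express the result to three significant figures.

A BCC cell has Z = 2 atoms; a = 3.300 × 10^-8 cm.
M = ρ·N_A·a³/Z = 8.59 × 6.022 × 10²³ × 3.594 × 10^-23 / 2 = 92.9 g/mol.

92.9 g/mol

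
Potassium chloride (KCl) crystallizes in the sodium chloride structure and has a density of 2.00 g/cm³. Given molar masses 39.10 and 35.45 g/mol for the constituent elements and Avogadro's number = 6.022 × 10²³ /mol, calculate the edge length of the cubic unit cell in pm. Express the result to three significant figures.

M(KCl) = 74.55 g/mol; Z = 4 formula units per cell.
a³ = Z·M/(N_A·ρ) = 4 × 74.55 / (6.022 × 10²³ × 2.00) = 2.476 × 10^-22 cm³, so a = 6.279 × 10^-8 cm = 628 pm.

628 pm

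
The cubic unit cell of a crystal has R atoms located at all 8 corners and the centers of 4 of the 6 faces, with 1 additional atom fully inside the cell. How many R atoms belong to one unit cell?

Corner atoms are shared by 8 cells (1/8 each), face atoms by 2 (1/2 each), interior atoms are unshared.
Net atoms = 8 × 1/8 + 4 × 1/2 + 1 = 1 + 2 + 1 = 4.

4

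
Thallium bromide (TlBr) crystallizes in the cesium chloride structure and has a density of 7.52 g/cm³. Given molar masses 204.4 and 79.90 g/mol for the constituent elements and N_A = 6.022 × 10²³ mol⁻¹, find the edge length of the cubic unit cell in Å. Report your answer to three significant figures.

3.97 Å

M(TlBr) = 284.3 g/mol; Z = 1 formula unit per cell.
a³ = Z·M/(N_A·ρ) = 1 × 284.3 / (6.022 × 10²³ × 7.52) = 6.278 × 10^-23 cm³, so a = 3.974 × 10^-8 cm = 3.97 Å.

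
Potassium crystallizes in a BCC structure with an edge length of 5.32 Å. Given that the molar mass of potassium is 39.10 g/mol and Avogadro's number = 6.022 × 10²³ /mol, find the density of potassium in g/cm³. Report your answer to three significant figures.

A BCC unit cell contains Z = 2 atoms.
Cell volume: a³ = (5.32 Å)³ = (5.320 × 10^-8 cm)³ = 1.506 × 10^-22 cm³.
ρ = Z·M/(N_A·a³) = 2 × 39.10 / (6.022 × 10²³ × 1.506 × 10^-22) = 0.8624 g/cm³.

0.862 g/cm³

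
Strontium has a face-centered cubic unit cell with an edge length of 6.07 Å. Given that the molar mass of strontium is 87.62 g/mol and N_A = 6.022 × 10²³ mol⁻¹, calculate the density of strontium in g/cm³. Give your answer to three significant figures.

An FCC unit cell contains Z = 4 atoms.
Cell volume: a³ = (6.07 Å)³ = (6.070 × 10^-8 cm)³ = 2.236 × 10^-22 cm³.
ρ = Z·M/(N_A·a³) = 4 × 87.62 / (6.022 × 10²³ × 2.236 × 10^-22) = 2.602 g/cm³.

2.60 g/cm³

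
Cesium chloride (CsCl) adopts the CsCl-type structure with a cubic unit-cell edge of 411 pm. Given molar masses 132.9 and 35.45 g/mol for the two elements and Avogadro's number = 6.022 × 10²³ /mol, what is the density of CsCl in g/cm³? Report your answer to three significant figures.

The CsCl-type structure contains Z = 1 formula unit per cell; M(CsCl) = 132.9 + 35.45 = 168.35 g/mol.
a³ = (4.110 × 10^-8 cm)³ = 6.943 × 10^-23 cm³.
ρ = 1 × 168.35 / (6.022 × 10²³ × 6.943 × 10^-23) = 4.027 g/cm³.

4.03 g/cm³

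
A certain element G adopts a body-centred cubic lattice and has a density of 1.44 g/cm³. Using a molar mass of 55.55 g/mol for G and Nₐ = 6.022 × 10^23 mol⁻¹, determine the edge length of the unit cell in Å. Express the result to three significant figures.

With Z = 2 atoms per BCC cell, a³ = Z·M/(N_A·ρ) = 2 × 55.55 / (6.022 × 10²³ × 1.440 g/cm³) = 1.281 × 10^-22 cm³.
a = (1.281 × 10^-22)^(1/3) = 5.041 × 10^-8 cm = 5.04 Å.

5.04 Å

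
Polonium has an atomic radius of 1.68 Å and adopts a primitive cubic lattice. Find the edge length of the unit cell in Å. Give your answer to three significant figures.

In a simple cubic lattice, atoms touch along the cell edge, so a = 2r.
a = 2r = 2 × 1.68 = 3.36 Å.

3.36 Å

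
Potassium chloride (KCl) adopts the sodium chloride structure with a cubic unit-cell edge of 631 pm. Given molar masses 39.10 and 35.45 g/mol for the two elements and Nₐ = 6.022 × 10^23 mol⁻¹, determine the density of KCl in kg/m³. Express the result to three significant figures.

1970 kg/m³

The sodium chloride structure contains Z = 4 formula units per cell; M(KCl) = 39.10 + 35.45 = 74.55 g/mol.
a³ = (6.310 × 10^-8 cm)³ = 2.512 × 10^-22 cm³.
ρ = 4 × 74.55 / (6.022 × 10²³ × 2.512 × 10^-22) = 1.971 g/cm³ = 1970 kg/m³.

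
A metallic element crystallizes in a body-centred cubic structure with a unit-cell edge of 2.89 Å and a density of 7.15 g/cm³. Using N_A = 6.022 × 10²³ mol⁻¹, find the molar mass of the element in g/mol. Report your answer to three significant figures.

52.0 g/mol

A BCC cell has Z = 2 atoms; a = 2.890 × 10^-8 cm.
M = ρ·N_A·a³/Z = 7.15 × 6.022 × 10²³ × 2.414 × 10^-23 / 2 = 52.0 g/mol.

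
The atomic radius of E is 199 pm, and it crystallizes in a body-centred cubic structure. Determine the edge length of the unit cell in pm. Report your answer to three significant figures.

In a BCC lattice, atoms touch along the body diagonal, so √3·a = 4r.
a = 4r/√3 = 4 × 199 / 1.7321 = 460 pm.

460 pm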